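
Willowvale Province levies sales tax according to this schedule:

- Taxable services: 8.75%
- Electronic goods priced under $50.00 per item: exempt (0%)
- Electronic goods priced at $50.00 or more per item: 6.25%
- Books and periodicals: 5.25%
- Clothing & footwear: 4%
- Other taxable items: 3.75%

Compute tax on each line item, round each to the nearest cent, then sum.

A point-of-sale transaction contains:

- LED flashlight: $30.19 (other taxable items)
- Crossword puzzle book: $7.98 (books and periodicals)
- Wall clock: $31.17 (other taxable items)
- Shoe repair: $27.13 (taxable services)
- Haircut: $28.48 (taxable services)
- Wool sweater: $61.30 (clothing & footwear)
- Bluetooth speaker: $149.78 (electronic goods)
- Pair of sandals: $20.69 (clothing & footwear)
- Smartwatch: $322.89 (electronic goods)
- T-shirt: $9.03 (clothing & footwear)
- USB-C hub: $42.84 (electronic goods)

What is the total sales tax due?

LED flashlight $30.19: other taxable items → 3.75% → $1.13
Crossword puzzle book $7.98: books and periodicals → 5.25% → $0.42
Wall clock $31.17: other taxable items → 3.75% → $1.17
Shoe repair $27.13: taxable services → 8.75% → $2.37
Haircut $28.48: taxable services → 8.75% → $2.49
Wool sweater $61.30: clothing & footwear → 4% → $2.45
Bluetooth speaker $149.78: electronic goods, $50.00 or more → 6.25% → $9.36
Pair of sandals $20.69: clothing & footwear → 4% → $0.83
Smartwatch $322.89: electronic goods, $50.00 or more → 6.25% → $20.18
T-shirt $9.03: clothing & footwear → 4% → $0.36
USB-C hub $42.84: electronic goods, under $50.00 → 0% → $0.00
Total tax = $1.13 + $0.42 + $1.17 + $2.37 + $2.49 + $2.45 + $9.36 + $0.83 + $20.18 + $0.36 = $40.76

$40.76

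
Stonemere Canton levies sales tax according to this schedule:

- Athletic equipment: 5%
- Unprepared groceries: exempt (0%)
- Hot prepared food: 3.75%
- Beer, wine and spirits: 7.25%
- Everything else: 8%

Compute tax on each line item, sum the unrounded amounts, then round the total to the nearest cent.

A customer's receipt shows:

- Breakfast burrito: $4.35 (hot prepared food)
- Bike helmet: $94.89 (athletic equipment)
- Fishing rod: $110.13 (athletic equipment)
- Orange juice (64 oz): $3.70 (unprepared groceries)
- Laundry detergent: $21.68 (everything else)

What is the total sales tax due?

Breakfast burrito $4.35: hot prepared food → 3.75% → $0.163125
Bike helmet $94.89: athletic equipment → 5% → $4.7445
Fishing rod $110.13: athletic equipment → 5% → $5.5065
Orange juice (64 oz) $3.70: unprepared groceries → 0% → $0.00
Laundry detergent $21.68: everything else → 8% → $1.7344
Unrounded tax sum = $12.148525 → $12.15

$12.15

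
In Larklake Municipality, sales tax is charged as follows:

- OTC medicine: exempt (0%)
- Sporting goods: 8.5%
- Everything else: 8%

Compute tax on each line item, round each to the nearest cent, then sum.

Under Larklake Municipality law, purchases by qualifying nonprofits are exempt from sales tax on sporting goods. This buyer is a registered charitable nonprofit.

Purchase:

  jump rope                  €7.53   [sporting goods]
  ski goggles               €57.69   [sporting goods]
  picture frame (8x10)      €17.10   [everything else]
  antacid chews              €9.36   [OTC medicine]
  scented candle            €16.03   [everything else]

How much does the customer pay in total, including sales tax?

Jump rope €7.53: sporting goods, buyer-exempt → 0% → €0.00
Ski goggles €57.69: sporting goods, buyer-exempt → 0% → €0.00
Picture frame (8x10) €17.10: everything else → 8% → €1.37
Antacid chews €9.36: OTC medicine → 0% → €0.00
Scented candle €16.03: everything else → 8% → €1.28
Subtotal = €107.71; tax = €2.65; total due = €110.36

€110.36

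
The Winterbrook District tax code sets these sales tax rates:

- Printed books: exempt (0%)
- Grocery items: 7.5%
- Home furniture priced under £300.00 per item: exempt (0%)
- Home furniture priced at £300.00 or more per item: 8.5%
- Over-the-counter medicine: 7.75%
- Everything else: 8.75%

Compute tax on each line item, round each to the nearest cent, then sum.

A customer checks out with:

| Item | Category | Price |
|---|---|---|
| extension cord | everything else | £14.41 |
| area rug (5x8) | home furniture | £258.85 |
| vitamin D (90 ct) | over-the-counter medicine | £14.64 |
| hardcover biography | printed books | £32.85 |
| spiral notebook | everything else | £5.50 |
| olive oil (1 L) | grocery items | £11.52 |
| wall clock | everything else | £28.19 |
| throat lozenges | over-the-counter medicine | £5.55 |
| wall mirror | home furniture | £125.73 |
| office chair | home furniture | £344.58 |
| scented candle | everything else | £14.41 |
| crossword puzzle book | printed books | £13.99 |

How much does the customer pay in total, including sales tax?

£907.40

Extension cord £14.41: everything else → 8.75% → £1.26
Area rug (5x8) £258.85: home furniture, under £300.00 → 0% → £0.00
Vitamin D (90 ct) £14.64: over-the-counter medicine → 7.75% → £1.13
Hardcover biography £32.85: printed books → 0% → £0.00
Spiral notebook £5.50: everything else → 8.75% → £0.48
Olive oil (1 L) £11.52: grocery items → 7.5% → £0.86
Wall clock £28.19: everything else → 8.75% → £2.47
Throat lozenges £5.55: over-the-counter medicine → 7.75% → £0.43
Wall mirror £125.73: home furniture, under £300.00 → 0% → £0.00
Office chair £344.58: home furniture, £300.00 or more → 8.5% → £29.29
Scented candle £14.41: everything else → 8.75% → £1.26
Crossword puzzle book £13.99: printed books → 0% → £0.00
Subtotal = £870.22; tax = £37.18; total due = £907.40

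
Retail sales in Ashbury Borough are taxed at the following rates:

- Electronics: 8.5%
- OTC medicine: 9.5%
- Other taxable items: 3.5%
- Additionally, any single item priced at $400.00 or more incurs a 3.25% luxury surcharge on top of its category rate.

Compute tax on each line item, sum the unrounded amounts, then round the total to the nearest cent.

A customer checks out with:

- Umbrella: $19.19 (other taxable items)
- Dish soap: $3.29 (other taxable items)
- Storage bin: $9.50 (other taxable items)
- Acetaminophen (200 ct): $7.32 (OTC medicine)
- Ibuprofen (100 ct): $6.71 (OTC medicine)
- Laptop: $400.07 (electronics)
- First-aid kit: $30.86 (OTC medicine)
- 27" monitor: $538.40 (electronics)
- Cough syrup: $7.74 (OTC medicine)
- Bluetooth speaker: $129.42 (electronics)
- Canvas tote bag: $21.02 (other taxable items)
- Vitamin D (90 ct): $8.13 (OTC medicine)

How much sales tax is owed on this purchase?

Umbrella $19.19: other taxable items → 3.5% → $0.67165
Dish soap $3.29: other taxable items → 3.5% → $0.11515
Storage bin $9.50: other taxable items → 3.5% → $0.3325
Acetaminophen (200 ct) $7.32: OTC medicine → 9.5% → $0.6954
Ibuprofen (100 ct) $6.71: OTC medicine → 9.5% → $0.63745
Laptop $400.07: electronics → 8.5% + 3.25% surcharge = 11.75% → $47.008225
First-aid kit $30.86: OTC medicine → 9.5% → $2.9317
27" monitor $538.40: electronics → 8.5% + 3.25% surcharge = 11.75% → $63.262
Cough syrup $7.74: OTC medicine → 9.5% → $0.7353
Bluetooth speaker $129.42: electronics → 8.5% → $11.0007
Canvas tote bag $21.02: other taxable items → 3.5% → $0.7357
Vitamin D (90 ct) $8.13: OTC medicine → 9.5% → $0.77235
Unrounded tax sum = $128.898125 → $128.90

$128.90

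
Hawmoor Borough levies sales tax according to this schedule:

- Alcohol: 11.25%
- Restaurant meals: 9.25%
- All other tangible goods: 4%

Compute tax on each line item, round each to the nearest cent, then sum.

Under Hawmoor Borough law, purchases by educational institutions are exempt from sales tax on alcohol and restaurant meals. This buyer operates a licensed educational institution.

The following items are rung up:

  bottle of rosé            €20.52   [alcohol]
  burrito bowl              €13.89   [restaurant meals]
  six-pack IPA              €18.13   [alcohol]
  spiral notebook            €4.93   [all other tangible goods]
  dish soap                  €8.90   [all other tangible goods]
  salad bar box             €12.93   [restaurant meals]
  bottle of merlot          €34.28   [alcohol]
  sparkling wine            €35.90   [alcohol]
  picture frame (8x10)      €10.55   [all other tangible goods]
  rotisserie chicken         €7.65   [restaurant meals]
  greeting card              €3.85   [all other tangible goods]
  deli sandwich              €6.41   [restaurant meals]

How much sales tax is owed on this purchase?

€1.13

Bottle of rosé €20.52: alcohol, buyer-exempt → 0% → €0.00
Burrito bowl €13.89: restaurant meals, buyer-exempt → 0% → €0.00
Six-pack IPA €18.13: alcohol, buyer-exempt → 0% → €0.00
Spiral notebook €4.93: all other tangible goods → 4% → €0.20
Dish soap €8.90: all other tangible goods → 4% → €0.36
Salad bar box €12.93: restaurant meals, buyer-exempt → 0% → €0.00
Bottle of merlot €34.28: alcohol, buyer-exempt → 0% → €0.00
Sparkling wine €35.90: alcohol, buyer-exempt → 0% → €0.00
Picture frame (8x10) €10.55: all other tangible goods → 4% → €0.42
Rotisserie chicken €7.65: restaurant meals, buyer-exempt → 0% → €0.00
Greeting card €3.85: all other tangible goods → 4% → €0.15
Deli sandwich €6.41: restaurant meals, buyer-exempt → 0% → €0.00
Total tax = €0.20 + €0.36 + €0.42 + €0.15 = €1.13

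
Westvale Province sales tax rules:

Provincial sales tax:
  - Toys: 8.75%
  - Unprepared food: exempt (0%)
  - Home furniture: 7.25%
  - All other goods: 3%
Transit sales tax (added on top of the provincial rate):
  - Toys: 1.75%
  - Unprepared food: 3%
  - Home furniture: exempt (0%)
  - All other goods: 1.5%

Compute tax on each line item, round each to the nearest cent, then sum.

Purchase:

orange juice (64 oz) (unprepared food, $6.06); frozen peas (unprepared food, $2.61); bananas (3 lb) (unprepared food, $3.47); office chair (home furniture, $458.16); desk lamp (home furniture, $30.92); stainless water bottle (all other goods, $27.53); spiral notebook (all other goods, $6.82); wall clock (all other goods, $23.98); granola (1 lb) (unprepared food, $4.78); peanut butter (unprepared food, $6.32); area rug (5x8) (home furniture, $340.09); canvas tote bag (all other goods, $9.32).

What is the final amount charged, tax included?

$983.92

Orange juice (64 oz) $6.06: unprepared food → 0% + 3% transit = 3% → $0.18
Frozen peas $2.61: unprepared food → 0% + 3% transit = 3% → $0.08
Bananas (3 lb) $3.47: unprepared food → 0% + 3% transit = 3% → $0.10
Office chair $458.16: home furniture → 7.25% + 0% transit = 7.25% → $33.22
Desk lamp $30.92: home furniture → 7.25% + 0% transit = 7.25% → $2.24
Stainless water bottle $27.53: all other goods → 3% + 1.5% transit = 4.5% → $1.24
Spiral notebook $6.82: all other goods → 3% + 1.5% transit = 4.5% → $0.31
Wall clock $23.98: all other goods → 3% + 1.5% transit = 4.5% → $1.08
Granola (1 lb) $4.78: unprepared food → 0% + 3% transit = 3% → $0.14
Peanut butter $6.32: unprepared food → 0% + 3% transit = 3% → $0.19
Area rug (5x8) $340.09: home furniture → 7.25% + 0% transit = 7.25% → $24.66
Canvas tote bag $9.32: all other goods → 3% + 1.5% transit = 4.5% → $0.42
Subtotal = $920.06; tax = $63.86; total due = $983.92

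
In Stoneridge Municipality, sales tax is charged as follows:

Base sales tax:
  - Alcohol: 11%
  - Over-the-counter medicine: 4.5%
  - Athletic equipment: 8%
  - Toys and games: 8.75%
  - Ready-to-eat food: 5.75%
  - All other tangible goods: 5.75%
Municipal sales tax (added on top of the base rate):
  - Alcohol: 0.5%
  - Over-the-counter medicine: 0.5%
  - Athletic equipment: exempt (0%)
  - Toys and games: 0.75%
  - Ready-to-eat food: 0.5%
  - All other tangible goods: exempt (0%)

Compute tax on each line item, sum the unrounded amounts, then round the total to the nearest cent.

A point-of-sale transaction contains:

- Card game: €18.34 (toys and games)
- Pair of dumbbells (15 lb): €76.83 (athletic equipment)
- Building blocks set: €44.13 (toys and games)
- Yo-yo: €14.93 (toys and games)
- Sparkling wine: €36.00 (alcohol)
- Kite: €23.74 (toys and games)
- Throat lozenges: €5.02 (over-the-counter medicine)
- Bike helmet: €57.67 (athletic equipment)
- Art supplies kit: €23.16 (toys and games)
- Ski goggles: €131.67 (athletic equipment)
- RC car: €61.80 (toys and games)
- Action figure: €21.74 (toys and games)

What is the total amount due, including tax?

Card game €18.34: toys and games → 8.75% + 0.75% municipal = 9.5% → €1.7423
Pair of dumbbells (15 lb) €76.83: athletic equipment → 8% + 0% municipal = 8% → €6.1464
Building blocks set €44.13: toys and games → 8.75% + 0.75% municipal = 9.5% → €4.19235
Yo-yo €14.93: toys and games → 8.75% + 0.75% municipal = 9.5% → €1.41835
Sparkling wine €36.00: alcohol → 11% + 0.5% municipal = 11.5% → €4.14
Kite €23.74: toys and games → 8.75% + 0.75% municipal = 9.5% → €2.2553
Throat lozenges €5.02: over-the-counter medicine → 4.5% + 0.5% municipal = 5% → €0.251
Bike helmet €57.67: athletic equipment → 8% + 0% municipal = 8% → €4.6136
Art supplies kit €23.16: toys and games → 8.75% + 0.75% municipal = 9.5% → €2.2002
Ski goggles €131.67: athletic equipment → 8% + 0% municipal = 8% → €10.5336
RC car €61.80: toys and games → 8.75% + 0.75% municipal = 9.5% → €5.871
Action figure €21.74: toys and games → 8.75% + 0.75% municipal = 9.5% → €2.0653
Subtotal = €515.03; unrounded tax = €45.4294 → €45.43; total due = €560.46

€560.46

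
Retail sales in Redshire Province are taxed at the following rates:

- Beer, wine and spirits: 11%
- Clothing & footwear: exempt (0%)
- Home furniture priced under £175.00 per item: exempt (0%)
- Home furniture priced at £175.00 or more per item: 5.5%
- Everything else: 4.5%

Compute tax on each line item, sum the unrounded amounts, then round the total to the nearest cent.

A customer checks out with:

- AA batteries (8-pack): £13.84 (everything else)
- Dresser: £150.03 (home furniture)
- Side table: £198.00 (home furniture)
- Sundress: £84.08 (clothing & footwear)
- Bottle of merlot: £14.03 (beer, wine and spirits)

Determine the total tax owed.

£13.06

AA batteries (8-pack) £13.84: everything else → 4.5% → £0.6228
Dresser £150.03: home furniture, under £175.00 → 0% → £0.00
Side table £198.00: home furniture, £175.00 or more → 5.5% → £10.89
Sundress £84.08: clothing & footwear → 0% → £0.00
Bottle of merlot £14.03: beer, wine and spirits → 11% → £1.5433
Unrounded tax sum = £13.0561 → £13.06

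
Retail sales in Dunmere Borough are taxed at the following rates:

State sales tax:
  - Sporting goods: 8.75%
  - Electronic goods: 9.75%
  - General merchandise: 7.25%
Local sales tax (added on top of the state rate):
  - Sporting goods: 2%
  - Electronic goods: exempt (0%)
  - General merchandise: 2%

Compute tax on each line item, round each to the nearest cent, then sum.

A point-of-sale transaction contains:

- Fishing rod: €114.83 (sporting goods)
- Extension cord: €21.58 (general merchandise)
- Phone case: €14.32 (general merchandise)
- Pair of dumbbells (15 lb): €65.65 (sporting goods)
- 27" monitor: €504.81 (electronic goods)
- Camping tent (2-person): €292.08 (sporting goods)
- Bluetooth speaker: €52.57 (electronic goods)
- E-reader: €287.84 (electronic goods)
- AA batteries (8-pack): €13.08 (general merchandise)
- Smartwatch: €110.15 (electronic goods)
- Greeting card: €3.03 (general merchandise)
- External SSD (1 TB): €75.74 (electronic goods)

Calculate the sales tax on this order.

€156.14

Fishing rod €114.83: sporting goods → 8.75% + 2% local = 10.75% → €12.34
Extension cord €21.58: general merchandise → 7.25% + 2% local = 9.25% → €2.00
Phone case €14.32: general merchandise → 7.25% + 2% local = 9.25% → €1.32
Pair of dumbbells (15 lb) €65.65: sporting goods → 8.75% + 2% local = 10.75% → €7.06
27" monitor €504.81: electronic goods → 9.75% + 0% local = 9.75% → €49.22
Camping tent (2-person) €292.08: sporting goods → 8.75% + 2% local = 10.75% → €31.40
Bluetooth speaker €52.57: electronic goods → 9.75% + 0% local = 9.75% → €5.13
E-reader €287.84: electronic goods → 9.75% + 0% local = 9.75% → €28.06
AA batteries (8-pack) €13.08: general merchandise → 7.25% + 2% local = 9.25% → €1.21
Smartwatch €110.15: electronic goods → 9.75% + 0% local = 9.75% → €10.74
Greeting card €3.03: general merchandise → 7.25% + 2% local = 9.25% → €0.28
External SSD (1 TB) €75.74: electronic goods → 9.75% + 0% local = 9.75% → €7.38
Total tax = €12.34 + €2.00 + €1.32 + €7.06 + €49.22 + €31.40 + €5.13 + €28.06 + €1.21 + €10.74 + €0.28 + €7.38 = €156.14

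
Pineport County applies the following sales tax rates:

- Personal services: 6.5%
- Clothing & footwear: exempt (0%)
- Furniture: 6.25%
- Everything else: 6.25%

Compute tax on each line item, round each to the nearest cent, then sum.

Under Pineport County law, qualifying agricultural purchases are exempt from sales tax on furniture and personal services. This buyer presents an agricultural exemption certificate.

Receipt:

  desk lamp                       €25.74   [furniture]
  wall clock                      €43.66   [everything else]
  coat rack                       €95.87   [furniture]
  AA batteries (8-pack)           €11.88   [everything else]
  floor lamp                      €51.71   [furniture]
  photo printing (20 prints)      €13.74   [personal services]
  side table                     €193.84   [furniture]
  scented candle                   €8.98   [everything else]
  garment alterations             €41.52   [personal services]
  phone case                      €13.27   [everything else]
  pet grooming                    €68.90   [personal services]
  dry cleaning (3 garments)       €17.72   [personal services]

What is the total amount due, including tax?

€591.69

Desk lamp €25.74: furniture, buyer-exempt → 0% → €0.00
Wall clock €43.66: everything else → 6.25% → €2.73
Coat rack €95.87: furniture, buyer-exempt → 0% → €0.00
AA batteries (8-pack) €11.88: everything else → 6.25% → €0.74
Floor lamp €51.71: furniture, buyer-exempt → 0% → €0.00
Photo printing (20 prints) €13.74: personal services, buyer-exempt → 0% → €0.00
Side table €193.84: furniture, buyer-exempt → 0% → €0.00
Scented candle €8.98: everything else → 6.25% → €0.56
Garment alterations €41.52: personal services, buyer-exempt → 0% → €0.00
Phone case €13.27: everything else → 6.25% → €0.83
Pet grooming €68.90: personal services, buyer-exempt → 0% → €0.00
Dry cleaning (3 garments) €17.72: personal services, buyer-exempt → 0% → €0.00
Subtotal = €586.83; tax = €4.86; total due = €591.69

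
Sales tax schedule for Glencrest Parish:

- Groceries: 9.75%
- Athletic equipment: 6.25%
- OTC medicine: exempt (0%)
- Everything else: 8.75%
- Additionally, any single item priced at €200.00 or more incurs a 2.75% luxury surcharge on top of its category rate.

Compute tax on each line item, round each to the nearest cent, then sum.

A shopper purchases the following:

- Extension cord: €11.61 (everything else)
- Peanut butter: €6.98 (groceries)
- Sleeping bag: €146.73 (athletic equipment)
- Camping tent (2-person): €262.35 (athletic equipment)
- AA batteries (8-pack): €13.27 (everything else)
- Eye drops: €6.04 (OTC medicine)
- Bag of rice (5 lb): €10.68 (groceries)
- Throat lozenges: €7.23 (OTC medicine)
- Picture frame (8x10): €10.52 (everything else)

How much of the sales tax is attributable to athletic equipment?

€32.78

Sleeping bag €146.73: athletic equipment → 6.25% → €9.17
Camping tent (2-person) €262.35: athletic equipment → 6.25% + 2.75% surcharge = 9% → €23.61
Tax on athletic equipment = €9.17 + €23.61 = €32.78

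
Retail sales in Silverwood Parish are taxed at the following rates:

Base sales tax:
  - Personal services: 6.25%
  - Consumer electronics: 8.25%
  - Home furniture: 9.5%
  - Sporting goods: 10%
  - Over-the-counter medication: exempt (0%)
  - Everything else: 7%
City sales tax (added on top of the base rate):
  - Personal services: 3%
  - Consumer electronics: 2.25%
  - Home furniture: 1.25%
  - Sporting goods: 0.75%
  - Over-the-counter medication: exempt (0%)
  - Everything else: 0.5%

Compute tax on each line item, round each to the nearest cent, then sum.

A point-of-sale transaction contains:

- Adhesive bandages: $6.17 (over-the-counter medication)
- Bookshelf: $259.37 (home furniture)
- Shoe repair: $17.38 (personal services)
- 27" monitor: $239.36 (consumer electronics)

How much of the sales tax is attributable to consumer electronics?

27" monitor $239.36: consumer electronics → 8.25% + 2.25% city = 10.5% → $25.13
Tax on consumer electronics = $25.13

$25.13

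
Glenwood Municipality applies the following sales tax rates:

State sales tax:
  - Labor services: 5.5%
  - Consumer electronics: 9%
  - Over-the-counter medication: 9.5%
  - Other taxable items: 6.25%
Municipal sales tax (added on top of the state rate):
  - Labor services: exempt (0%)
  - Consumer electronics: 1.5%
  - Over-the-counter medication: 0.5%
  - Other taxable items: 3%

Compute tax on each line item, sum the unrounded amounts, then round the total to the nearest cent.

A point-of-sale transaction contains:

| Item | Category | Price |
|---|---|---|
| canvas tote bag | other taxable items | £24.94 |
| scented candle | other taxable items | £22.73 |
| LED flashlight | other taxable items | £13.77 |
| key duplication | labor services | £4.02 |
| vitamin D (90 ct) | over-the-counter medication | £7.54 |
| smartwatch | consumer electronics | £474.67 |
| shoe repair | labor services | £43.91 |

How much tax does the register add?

£58.91

Canvas tote bag £24.94: other taxable items → 6.25% + 3% municipal = 9.25% → £2.30695
Scented candle £22.73: other taxable items → 6.25% + 3% municipal = 9.25% → £2.102525
LED flashlight £13.77: other taxable items → 6.25% + 3% municipal = 9.25% → £1.273725
Key duplication £4.02: labor services → 5.5% + 0% municipal = 5.5% → £0.2211
Vitamin D (90 ct) £7.54: over-the-counter medication → 9.5% + 0.5% municipal = 10% → £0.754
Smartwatch £474.67: consumer electronics → 9% + 1.5% municipal = 10.5% → £49.84035
Shoe repair £43.91: labor services → 5.5% + 0% municipal = 5.5% → £2.41505
Unrounded tax sum = £58.9137 → £58.91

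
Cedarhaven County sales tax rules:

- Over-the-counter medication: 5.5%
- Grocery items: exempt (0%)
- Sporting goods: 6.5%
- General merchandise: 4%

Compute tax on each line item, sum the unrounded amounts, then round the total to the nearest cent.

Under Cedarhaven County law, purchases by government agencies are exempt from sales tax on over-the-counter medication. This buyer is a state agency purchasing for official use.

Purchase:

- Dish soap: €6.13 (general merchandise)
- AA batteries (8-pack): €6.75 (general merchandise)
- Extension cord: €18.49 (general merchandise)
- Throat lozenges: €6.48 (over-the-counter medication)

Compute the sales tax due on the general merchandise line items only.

€1.25

Dish soap €6.13: general merchandise → 4% → €0.2452
AA batteries (8-pack) €6.75: general merchandise → 4% → €0.27
Extension cord €18.49: general merchandise → 4% → €0.7396
Tax on general merchandise: unrounded sum = €1.2548 → €1.25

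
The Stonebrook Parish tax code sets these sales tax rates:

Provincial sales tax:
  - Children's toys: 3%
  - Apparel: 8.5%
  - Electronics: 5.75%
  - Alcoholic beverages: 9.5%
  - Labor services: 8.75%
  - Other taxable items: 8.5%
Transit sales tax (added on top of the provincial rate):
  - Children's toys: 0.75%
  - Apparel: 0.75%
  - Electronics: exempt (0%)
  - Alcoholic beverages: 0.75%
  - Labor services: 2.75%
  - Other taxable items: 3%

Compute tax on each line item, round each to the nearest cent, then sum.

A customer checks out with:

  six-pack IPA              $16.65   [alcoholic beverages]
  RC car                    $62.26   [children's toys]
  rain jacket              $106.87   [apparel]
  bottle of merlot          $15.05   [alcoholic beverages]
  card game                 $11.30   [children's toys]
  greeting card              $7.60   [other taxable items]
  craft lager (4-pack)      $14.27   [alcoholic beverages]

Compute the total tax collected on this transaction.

Six-pack IPA $16.65: alcoholic beverages → 9.5% + 0.75% transit = 10.25% → $1.71
RC car $62.26: children's toys → 3% + 0.75% transit = 3.75% → $2.33
Rain jacket $106.87: apparel → 8.5% + 0.75% transit = 9.25% → $9.89
Bottle of merlot $15.05: alcoholic beverages → 9.5% + 0.75% transit = 10.25% → $1.54
Card game $11.30: children's toys → 3% + 0.75% transit = 3.75% → $0.42
Greeting card $7.60: other taxable items → 8.5% + 3% transit = 11.5% → $0.87
Craft lager (4-pack) $14.27: alcoholic beverages → 9.5% + 0.75% transit = 10.25% → $1.46
Total tax = $1.71 + $2.33 + $9.89 + $1.54 + $0.42 + $0.87 + $1.46 = $18.22

$18.22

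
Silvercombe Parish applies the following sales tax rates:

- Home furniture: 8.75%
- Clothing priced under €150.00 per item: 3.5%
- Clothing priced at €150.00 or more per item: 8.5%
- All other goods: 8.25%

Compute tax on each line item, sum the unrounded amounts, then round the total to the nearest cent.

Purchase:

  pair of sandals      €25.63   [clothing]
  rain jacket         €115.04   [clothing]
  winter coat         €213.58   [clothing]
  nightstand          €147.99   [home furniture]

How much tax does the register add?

Pair of sandals €25.63: clothing, under €150.00 → 3.5% → €0.89705
Rain jacket €115.04: clothing, under €150.00 → 3.5% → €4.0264
Winter coat €213.58: clothing, €150.00 or more → 8.5% → €18.1543
Nightstand €147.99: home furniture → 8.75% → €12.949125
Unrounded tax sum = €36.026875 → €36.03

€36.03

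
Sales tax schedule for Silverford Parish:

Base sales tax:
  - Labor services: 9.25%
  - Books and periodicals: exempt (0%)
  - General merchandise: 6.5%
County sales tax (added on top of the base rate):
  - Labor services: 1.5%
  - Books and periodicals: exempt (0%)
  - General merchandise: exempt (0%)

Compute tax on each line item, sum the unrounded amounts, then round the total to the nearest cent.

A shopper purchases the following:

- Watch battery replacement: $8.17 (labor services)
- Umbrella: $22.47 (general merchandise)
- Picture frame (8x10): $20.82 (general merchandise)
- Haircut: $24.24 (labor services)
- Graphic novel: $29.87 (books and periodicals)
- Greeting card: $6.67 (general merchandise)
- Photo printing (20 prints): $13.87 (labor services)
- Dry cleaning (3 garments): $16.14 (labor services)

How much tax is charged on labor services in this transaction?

Watch battery replacement $8.17: labor services → 9.25% + 1.5% county = 10.75% → $0.878275
Haircut $24.24: labor services → 9.25% + 1.5% county = 10.75% → $2.6058
Photo printing (20 prints) $13.87: labor services → 9.25% + 1.5% county = 10.75% → $1.491025
Dry cleaning (3 garments) $16.14: labor services → 9.25% + 1.5% county = 10.75% → $1.73505
Tax on labor services: unrounded sum = $6.71015 → $6.71

$6.71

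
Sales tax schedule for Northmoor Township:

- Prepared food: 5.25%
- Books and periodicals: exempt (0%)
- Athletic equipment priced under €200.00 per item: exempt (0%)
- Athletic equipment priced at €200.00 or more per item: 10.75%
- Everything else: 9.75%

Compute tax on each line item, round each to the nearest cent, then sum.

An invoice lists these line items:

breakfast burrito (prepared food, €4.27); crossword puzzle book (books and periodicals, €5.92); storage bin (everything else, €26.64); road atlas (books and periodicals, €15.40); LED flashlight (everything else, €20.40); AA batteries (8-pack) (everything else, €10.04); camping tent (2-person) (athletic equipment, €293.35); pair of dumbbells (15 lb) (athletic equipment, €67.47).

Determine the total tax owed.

Breakfast burrito €4.27: prepared food → 5.25% → €0.22
Crossword puzzle book €5.92: books and periodicals → 0% → €0.00
Storage bin €26.64: everything else → 9.75% → €2.60
Road atlas €15.40: books and periodicals → 0% → €0.00
LED flashlight €20.40: everything else → 9.75% → €1.99
AA batteries (8-pack) €10.04: everything else → 9.75% → €0.98
Camping tent (2-person) €293.35: athletic equipment, €200.00 or more → 10.75% → €31.54
Pair of dumbbells (15 lb) €67.47: athletic equipment, under €200.00 → 0% → €0.00
Total tax = €0.22 + €2.60 + €1.99 + €0.98 + €31.54 = €37.33

€37.33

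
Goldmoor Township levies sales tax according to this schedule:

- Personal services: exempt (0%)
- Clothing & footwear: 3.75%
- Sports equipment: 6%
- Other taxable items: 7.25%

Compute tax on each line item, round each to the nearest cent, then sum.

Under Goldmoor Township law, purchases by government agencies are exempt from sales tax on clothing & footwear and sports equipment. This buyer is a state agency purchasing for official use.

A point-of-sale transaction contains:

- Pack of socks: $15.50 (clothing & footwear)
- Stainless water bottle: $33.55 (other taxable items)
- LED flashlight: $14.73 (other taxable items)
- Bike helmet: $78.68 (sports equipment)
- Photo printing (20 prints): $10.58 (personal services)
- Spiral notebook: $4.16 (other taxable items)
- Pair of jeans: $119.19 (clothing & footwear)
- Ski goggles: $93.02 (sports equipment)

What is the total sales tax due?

$3.80

Pack of socks $15.50: clothing & footwear, buyer-exempt → 0% → $0.00
Stainless water bottle $33.55: other taxable items → 7.25% → $2.43
LED flashlight $14.73: other taxable items → 7.25% → $1.07
Bike helmet $78.68: sports equipment, buyer-exempt → 0% → $0.00
Photo printing (20 prints) $10.58: personal services → 0% → $0.00
Spiral notebook $4.16: other taxable items → 7.25% → $0.30
Pair of jeans $119.19: clothing & footwear, buyer-exempt → 0% → $0.00
Ski goggles $93.02: sports equipment, buyer-exempt → 0% → $0.00
Total tax = $2.43 + $1.07 + $0.30 = $3.80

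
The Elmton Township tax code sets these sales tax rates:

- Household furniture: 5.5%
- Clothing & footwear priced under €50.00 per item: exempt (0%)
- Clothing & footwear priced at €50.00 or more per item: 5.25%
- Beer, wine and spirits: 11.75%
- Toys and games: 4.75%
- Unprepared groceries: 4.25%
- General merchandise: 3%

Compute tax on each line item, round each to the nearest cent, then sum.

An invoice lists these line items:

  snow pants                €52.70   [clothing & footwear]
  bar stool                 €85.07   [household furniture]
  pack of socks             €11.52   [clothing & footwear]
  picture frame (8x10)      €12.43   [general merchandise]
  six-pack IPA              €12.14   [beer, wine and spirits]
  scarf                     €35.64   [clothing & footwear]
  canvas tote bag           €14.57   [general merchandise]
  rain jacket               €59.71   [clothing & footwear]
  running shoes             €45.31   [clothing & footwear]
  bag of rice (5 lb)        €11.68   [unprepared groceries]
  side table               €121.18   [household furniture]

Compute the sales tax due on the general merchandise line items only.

Picture frame (8x10) €12.43: general merchandise → 3% → €0.37
Canvas tote bag €14.57: general merchandise → 3% → €0.44
Tax on general merchandise = €0.37 + €0.44 = €0.81

€0.81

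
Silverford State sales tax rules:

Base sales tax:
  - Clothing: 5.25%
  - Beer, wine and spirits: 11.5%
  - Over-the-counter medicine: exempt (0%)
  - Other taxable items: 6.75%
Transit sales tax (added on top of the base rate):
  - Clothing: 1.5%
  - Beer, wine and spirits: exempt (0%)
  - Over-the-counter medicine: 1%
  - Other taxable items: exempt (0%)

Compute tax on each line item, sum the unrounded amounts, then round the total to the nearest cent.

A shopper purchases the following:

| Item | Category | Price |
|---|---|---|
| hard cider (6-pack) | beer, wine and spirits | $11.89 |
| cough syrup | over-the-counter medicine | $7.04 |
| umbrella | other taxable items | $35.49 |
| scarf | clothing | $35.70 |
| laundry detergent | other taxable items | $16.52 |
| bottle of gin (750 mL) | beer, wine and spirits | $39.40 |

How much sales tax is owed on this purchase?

$11.89

Hard cider (6-pack) $11.89: beer, wine and spirits → 11.5% + 0% transit = 11.5% → $1.36735
Cough syrup $7.04: over-the-counter medicine → 0% + 1% transit = 1% → $0.0704
Umbrella $35.49: other taxable items → 6.75% + 0% transit = 6.75% → $2.395575
Scarf $35.70: clothing → 5.25% + 1.5% transit = 6.75% → $2.40975
Laundry detergent $16.52: other taxable items → 6.75% + 0% transit = 6.75% → $1.1151
Bottle of gin (750 mL) $39.40: beer, wine and spirits → 11.5% + 0% transit = 11.5% → $4.531
Unrounded tax sum = $11.889175 → $11.89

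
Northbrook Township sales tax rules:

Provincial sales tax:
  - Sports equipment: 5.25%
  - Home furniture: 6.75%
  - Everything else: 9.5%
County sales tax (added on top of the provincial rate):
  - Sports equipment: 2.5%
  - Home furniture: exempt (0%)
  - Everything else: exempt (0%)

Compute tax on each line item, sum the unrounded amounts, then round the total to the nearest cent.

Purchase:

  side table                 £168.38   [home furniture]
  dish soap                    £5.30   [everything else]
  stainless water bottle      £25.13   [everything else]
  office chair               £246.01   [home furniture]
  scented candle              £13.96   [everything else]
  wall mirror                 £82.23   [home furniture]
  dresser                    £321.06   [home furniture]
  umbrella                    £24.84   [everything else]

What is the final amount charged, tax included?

Side table £168.38: home furniture → 6.75% + 0% county = 6.75% → £11.36565
Dish soap £5.30: everything else → 9.5% + 0% county = 9.5% → £0.5035
Stainless water bottle £25.13: everything else → 9.5% + 0% county = 9.5% → £2.38735
Office chair £246.01: home furniture → 6.75% + 0% county = 6.75% → £16.605675
Scented candle £13.96: everything else → 9.5% + 0% county = 9.5% → £1.3262
Wall mirror £82.23: home furniture → 6.75% + 0% county = 6.75% → £5.550525
Dresser £321.06: home furniture → 6.75% + 0% county = 6.75% → £21.67155
Umbrella £24.84: everything else → 9.5% + 0% county = 9.5% → £2.3598
Subtotal = £886.91; unrounded tax = £61.77025 → £61.77; total due = £948.68

£948.68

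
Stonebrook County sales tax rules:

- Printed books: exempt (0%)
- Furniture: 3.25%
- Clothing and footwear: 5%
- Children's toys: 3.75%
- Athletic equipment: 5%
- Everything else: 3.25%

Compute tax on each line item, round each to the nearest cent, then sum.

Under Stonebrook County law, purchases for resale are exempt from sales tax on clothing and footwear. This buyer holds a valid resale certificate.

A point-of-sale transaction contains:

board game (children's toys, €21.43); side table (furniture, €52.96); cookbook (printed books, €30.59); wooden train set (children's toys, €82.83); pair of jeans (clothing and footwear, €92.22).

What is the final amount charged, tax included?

€285.66

Board game €21.43: children's toys → 3.75% → €0.80
Side table €52.96: furniture → 3.25% → €1.72
Cookbook €30.59: printed books → 0% → €0.00
Wooden train set €82.83: children's toys → 3.75% → €3.11
Pair of jeans €92.22: clothing and footwear, buyer-exempt → 0% → €0.00
Subtotal = €280.03; tax = €5.63; total due = €285.66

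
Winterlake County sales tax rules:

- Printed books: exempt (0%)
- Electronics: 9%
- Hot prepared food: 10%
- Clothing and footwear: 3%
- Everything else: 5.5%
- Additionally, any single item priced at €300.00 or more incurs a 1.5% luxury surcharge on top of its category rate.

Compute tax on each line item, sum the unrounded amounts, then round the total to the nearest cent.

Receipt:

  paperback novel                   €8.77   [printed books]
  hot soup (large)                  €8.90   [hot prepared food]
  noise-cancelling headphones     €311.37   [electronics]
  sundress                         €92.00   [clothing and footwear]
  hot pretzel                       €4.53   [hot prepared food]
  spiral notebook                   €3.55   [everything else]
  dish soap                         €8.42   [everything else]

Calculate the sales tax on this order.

Paperback novel €8.77: printed books → 0% → €0.00
Hot soup (large) €8.90: hot prepared food → 10% → €0.89
Noise-cancelling headphones €311.37: electronics → 9% + 1.5% surcharge = 10.5% → €32.69385
Sundress €92.00: clothing and footwear → 3% → €2.76
Hot pretzel €4.53: hot prepared food → 10% → €0.453
Spiral notebook €3.55: everything else → 5.5% → €0.19525
Dish soap €8.42: everything else → 5.5% → €0.4631
Unrounded tax sum = €37.4552 → €37.46

€37.46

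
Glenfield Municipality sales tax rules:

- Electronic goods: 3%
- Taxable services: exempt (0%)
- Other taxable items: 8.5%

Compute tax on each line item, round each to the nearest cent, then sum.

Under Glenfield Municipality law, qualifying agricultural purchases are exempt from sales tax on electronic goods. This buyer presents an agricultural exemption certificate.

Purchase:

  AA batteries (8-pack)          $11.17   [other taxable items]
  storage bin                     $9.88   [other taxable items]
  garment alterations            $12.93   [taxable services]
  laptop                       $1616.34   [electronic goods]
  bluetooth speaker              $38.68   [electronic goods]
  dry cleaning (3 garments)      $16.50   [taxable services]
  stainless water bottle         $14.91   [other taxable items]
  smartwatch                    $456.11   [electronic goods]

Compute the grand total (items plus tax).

AA batteries (8-pack) $11.17: other taxable items → 8.5% → $0.95
Storage bin $9.88: other taxable items → 8.5% → $0.84
Garment alterations $12.93: taxable services → 0% → $0.00
Laptop $1616.34: electronic goods, buyer-exempt → 0% → $0.00
Bluetooth speaker $38.68: electronic goods, buyer-exempt → 0% → $0.00
Dry cleaning (3 garments) $16.50: taxable services → 0% → $0.00
Stainless water bottle $14.91: other taxable items → 8.5% → $1.27
Smartwatch $456.11: electronic goods, buyer-exempt → 0% → $0.00
Subtotal = $2176.52; tax = $3.06; total due = $2179.58

$2179.58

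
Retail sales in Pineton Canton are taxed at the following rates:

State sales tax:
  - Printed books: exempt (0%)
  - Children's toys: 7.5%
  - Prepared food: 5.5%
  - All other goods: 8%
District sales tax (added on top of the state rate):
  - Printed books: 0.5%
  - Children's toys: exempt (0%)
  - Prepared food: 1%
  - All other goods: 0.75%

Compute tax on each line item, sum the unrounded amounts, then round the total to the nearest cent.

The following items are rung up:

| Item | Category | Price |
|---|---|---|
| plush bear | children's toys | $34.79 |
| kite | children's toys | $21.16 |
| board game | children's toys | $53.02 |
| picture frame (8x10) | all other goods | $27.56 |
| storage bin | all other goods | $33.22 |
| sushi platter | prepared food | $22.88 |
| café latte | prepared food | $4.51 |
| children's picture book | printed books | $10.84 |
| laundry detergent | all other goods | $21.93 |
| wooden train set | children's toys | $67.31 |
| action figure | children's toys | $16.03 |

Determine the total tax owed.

$23.49

Plush bear $34.79: children's toys → 7.5% + 0% district = 7.5% → $2.60925
Kite $21.16: children's toys → 7.5% + 0% district = 7.5% → $1.587
Board game $53.02: children's toys → 7.5% + 0% district = 7.5% → $3.9765
Picture frame (8x10) $27.56: all other goods → 8% + 0.75% district = 8.75% → $2.4115
Storage bin $33.22: all other goods → 8% + 0.75% district = 8.75% → $2.90675
Sushi platter $22.88: prepared food → 5.5% + 1% district = 6.5% → $1.4872
Café latte $4.51: prepared food → 5.5% + 1% district = 6.5% → $0.29315
Children's picture book $10.84: printed books → 0% + 0.5% district = 0.5% → $0.0542
Laundry detergent $21.93: all other goods → 8% + 0.75% district = 8.75% → $1.918875
Wooden train set $67.31: children's toys → 7.5% + 0% district = 7.5% → $5.04825
Action figure $16.03: children's toys → 7.5% + 0% district = 7.5% → $1.20225
Unrounded tax sum = $23.494925 → $23.49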